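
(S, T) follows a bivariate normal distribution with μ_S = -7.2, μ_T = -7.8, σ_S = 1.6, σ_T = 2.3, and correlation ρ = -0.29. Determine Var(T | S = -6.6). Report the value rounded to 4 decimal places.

The conditional variance in a bivariate normal is σ_T²(1 − ρ²), independent of x.
Var(T | S=-6.6) = (2.3)²·(1 − (-0.29)²) = 5.29·0.9159 = 4.8451.

4.8451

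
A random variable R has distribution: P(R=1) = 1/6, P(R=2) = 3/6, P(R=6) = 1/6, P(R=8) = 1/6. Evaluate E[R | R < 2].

P(R < 2) = 1/6.
Σ over the event: 1·1/6 = 1/6.
E[R | R < 2] = (1/6) / (1/6) = 1.

1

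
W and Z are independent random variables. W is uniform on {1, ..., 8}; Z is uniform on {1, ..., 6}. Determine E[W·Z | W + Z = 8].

77/6

P(W + Z = 8) = 1/8.
Summing WZ·P(x,y) over outcomes with W + Z = 8 gives 77/48.
E[W·Z | W + Z = 8] = (77/48) / (1/8) = 77/6.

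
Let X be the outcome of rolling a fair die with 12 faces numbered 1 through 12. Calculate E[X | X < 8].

Given X < 8, X is equally likely to be any of {1, 2, 3, 4, 5, 6, 7}.
E[X | X < 8] = (1 + 2 + 3 + 4 + 5 + 6 + 7) / 7 = 4.

4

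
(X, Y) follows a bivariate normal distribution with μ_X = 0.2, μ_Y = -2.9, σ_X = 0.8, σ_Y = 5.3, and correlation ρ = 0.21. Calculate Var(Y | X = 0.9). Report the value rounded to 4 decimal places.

26.8512

For a bivariate normal, Var(Y | X=x) = σ_Y²(1 − ρ²).
Var(Y | X=0.9) = (5.3)²·(1 − (0.21)²) = 28.09·0.9559 = 26.8512.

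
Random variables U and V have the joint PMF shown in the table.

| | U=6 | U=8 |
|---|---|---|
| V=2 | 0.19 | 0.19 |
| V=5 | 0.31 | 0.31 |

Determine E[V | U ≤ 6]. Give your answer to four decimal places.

3.8600

P(U ≤ 6) = 0.50.
Σ V·P over the event = 2·(0.19) + 5·(0.31) = 1.93.
E[V | U ≤ 6] = (1.93) / (0.50) = 3.8600.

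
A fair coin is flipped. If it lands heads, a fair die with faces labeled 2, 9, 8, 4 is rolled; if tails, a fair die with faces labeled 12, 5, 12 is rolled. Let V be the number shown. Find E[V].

E[V | heads] = (2+9+8+4)/4 = 23/4.
E[V | tails] = (12+5+12)/3 = 29/3.
E[V] = (1/2)·(23/4) + (1/2)·(29/3) = 185/24.

185/24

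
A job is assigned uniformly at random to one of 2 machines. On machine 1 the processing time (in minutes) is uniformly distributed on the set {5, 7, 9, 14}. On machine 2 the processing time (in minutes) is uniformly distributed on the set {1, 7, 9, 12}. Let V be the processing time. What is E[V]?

E[V | machine 1] = (5+7+9+14)/4 = 35/4.
E[V | machine 2] = (1+7+9+12)/4 = 29/4.
E[V] = (1/2)·(35/4) + (1/2)·(29/4) = 8.

8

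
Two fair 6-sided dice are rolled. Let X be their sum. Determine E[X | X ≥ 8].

28/3

P(X ≥ 8) = 5/12.
Σ over the event: 8·5/36 + 9·1/9 + 10·1/12 + 11·1/18 + 12·1/36 = 35/9.
E[X | X ≥ 8] = (35/9) / (5/12) = 28/3.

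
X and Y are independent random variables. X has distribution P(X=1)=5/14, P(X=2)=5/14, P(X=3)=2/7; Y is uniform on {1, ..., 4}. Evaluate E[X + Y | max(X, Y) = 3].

105/22

P(max(X, Y) = 3) = 11/28.
Summing (X+Y)·P(x,y) over outcomes with max(X, Y) = 3 gives 15/8.
E[X + Y | max(X, Y) = 3] = (15/8) / (11/28) = 105/22.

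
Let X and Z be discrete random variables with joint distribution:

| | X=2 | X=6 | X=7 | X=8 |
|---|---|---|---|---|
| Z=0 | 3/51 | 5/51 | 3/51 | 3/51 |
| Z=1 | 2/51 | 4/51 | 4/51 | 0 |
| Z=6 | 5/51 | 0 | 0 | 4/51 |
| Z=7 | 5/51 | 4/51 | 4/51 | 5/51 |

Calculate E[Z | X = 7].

P(X = 7) = 11/51.
Σ Z·P over the event = 0·(3/51) + 1·(4/51) + 7·(4/51) = 32/51.
E[Z | X = 7] = (32/51) / (11/51) = 32/11.

32/11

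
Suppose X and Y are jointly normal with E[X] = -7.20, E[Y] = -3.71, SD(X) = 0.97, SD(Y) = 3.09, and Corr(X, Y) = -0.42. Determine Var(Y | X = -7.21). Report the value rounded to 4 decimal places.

7.8638

The conditional variance in a bivariate normal is σ_Y²(1 − ρ²), independent of x.
Var(Y | X=-7.21) = (3.09)²·(1 − (-0.42)²) = 9.5481·0.8236 = 7.8638.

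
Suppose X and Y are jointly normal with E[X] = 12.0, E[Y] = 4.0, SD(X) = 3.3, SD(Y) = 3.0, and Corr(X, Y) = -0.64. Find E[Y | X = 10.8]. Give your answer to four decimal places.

4.6982

For a bivariate normal, E[Y | X=x] = μ_Y + ρ·(σ_Y/σ_X)·(x − μ_X).
E[Y | X=10.8] = 4.0 + (-0.64)·(3.0/3.3)·(10.8 − (12.0)) = 4.0 + (-0.58182)·(-1.2) = 4.6982.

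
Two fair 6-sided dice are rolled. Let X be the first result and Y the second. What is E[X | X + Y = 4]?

2

Outcomes with X + Y = 4: (1,3), (2,2), (3,1), each with probability 1/36.
E[X | X + Y = 4] = (1 + 2 + 3) / 3 = 2.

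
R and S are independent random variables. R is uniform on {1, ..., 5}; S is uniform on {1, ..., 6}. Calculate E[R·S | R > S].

Outcomes with R > S: (2,1), (3,1), (3,2), (4,1), (4,2), (4,3), (5,1), (5,2), (5,3), (5,4), each with probability 1/30.
E[R·S | R > S] = (2 + 3 + 6 + 4 + 8 + 12 + 5 + 10 + 15 + 20) / 10 = 17/2.

17/2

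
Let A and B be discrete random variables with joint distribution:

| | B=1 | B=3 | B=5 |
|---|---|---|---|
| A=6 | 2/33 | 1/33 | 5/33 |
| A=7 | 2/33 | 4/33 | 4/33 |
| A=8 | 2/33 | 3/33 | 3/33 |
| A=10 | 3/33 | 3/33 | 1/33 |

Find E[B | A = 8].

P(A = 8) = 8/33.
Σ B·P over the event = 1·(2/33) + 3·(3/33) + 5·(3/33) = 26/33.
E[B | A = 8] = (26/33) / (8/33) = 13/4.

13/4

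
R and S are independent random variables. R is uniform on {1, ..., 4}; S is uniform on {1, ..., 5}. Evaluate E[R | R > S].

10/3

Outcomes with R > S: (2,1), (3,1), (3,2), (4,1), (4,2), (4,3), each with probability 1/20.
E[R | R > S] = (2 + 3 + 3 + 4 + 4 + 4) / 6 = 10/3.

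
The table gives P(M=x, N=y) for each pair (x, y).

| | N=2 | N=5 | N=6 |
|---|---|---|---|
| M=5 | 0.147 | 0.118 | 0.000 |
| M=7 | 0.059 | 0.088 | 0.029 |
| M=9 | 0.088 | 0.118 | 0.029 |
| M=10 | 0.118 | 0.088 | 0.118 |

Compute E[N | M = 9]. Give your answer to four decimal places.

4.0000

P(M = 9) = 0.235.
Σ N·P over the event = 2·(0.088) + 5·(0.118) + 6·(0.029) = 0.940.
E[N | M = 9] = (0.940) / (0.235) = 4.0000.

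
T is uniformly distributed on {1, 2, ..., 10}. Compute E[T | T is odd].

Given T is odd, T is equally likely to be any of {1, 3, 5, 7, 9}.
E[T | T is odd] = (1 + 3 + 5 + 7 + 9) / 5 = 5.

5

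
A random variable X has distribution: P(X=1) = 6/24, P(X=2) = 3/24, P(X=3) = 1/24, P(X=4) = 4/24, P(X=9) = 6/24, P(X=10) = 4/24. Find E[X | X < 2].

1

P(X < 2) = 1/4.
Σ over the event: 1·1/4 = 1/4.
E[X | X < 2] = (1/4) / (1/4) = 1.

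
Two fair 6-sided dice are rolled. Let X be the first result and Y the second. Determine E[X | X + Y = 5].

Outcomes with X + Y = 5: (1,4), (2,3), (3,2), (4,1), each with probability 1/36.
E[X | X + Y = 5] = (1 + 2 + 3 + 4) / 4 = 5/2.

5/2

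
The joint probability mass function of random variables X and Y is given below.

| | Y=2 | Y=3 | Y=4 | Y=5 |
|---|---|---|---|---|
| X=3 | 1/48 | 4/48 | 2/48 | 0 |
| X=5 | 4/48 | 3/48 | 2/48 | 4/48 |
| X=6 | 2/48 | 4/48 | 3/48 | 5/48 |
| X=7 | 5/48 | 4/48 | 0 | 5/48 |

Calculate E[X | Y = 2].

P(Y = 2) = 1/4.
Summing X·P(X=x,Y=y) over the conditioning event gives 35/24.
E[X | Y = 2] = (35/24) / (1/4) = 35/6.

35/6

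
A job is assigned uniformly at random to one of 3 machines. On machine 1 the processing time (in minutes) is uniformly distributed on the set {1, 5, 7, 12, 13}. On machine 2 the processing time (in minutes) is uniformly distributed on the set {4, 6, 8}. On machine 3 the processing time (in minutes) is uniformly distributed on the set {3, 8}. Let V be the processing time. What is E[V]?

E[V | machine 1] = (1+5+7+12+13)/5 = 38/5.
E[V | machine 2] = (4+6+8)/3 = 6.
E[V | machine 3] = (3+8)/2 = 11/2.
By the law of total expectation,
E[V] = (1/3)·(38/5) + (1/3)·(6) + (1/3)·(11/2) = 191/30.

191/30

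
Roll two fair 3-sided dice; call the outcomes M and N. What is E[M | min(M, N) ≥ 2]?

Outcomes with min(M, N) ≥ 2: (2,2), (2,3), (3,2), (3,3), each with probability 1/9.
E[M | min(M, N) ≥ 2] = (2 + 2 + 3 + 3) / 4 = 5/2.

5/2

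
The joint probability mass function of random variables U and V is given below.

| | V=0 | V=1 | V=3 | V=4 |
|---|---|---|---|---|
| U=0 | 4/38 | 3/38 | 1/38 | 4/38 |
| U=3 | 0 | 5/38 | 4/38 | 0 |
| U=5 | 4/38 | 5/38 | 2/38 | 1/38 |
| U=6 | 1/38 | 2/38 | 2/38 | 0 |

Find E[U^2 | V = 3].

158/9

P(V = 3) = 9/38.
Summing U^2·P(U=x,V=y) over the conditioning event gives 79/19.
E[U^2 | V = 3] = (79/19) / (9/38) = 158/9.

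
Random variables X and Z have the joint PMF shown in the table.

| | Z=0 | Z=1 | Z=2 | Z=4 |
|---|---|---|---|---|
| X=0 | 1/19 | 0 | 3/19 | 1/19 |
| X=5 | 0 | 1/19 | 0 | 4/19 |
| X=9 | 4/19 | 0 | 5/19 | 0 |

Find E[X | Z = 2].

P(Z = 2) = 8/19.
Σ X·P over the event = 0·(3/19) + 9·(5/19) = 45/19.
E[X | Z = 2] = (45/19) / (8/19) = 45/8.

45/8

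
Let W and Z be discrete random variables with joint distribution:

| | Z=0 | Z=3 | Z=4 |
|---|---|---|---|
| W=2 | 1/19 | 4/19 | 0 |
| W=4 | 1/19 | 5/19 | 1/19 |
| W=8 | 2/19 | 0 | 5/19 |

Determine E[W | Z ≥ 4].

22/3

P(Z ≥ 4) = 6/19.
Σ W·P over the event = 4·(1/19) + 8·(5/19) = 44/19.
E[W | Z ≥ 4] = (44/19) / (6/19) = 22/3.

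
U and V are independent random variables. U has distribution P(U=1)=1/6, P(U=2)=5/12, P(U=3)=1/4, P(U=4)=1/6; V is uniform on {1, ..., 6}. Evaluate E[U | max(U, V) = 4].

P(max(U, V) = 4) = 1/4.
Summing U·P(x,y) over outcomes with max(U, V) = 4 gives 53/72.
E[U | max(U, V) = 4] = (53/72) / (1/4) = 53/18.

53/18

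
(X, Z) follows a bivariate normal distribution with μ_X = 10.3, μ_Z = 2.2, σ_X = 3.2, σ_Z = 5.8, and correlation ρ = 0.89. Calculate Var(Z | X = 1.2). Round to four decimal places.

6.9938

Var(Z | X=x) = (1 − ρ²)·σ_Z².
Var(Z | X=1.2) = (5.8)²·(1 − (0.89)²) = 33.64·0.2079 = 6.9938.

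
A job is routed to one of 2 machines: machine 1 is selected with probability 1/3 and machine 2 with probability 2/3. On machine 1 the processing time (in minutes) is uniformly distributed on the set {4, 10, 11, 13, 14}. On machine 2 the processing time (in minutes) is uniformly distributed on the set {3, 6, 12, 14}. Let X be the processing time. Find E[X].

E[X | machine 1] = (4+10+11+13+14)/5 = 52/5.
E[X | machine 2] = (3+6+12+14)/4 = 35/4.
By the law of total expectation,
E[X] = (1/3)·(52/5) + (2/3)·(35/4) = 93/10.

93/10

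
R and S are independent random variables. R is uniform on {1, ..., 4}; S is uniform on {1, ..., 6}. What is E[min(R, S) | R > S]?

5/3

Outcomes with R > S: (2,1), (3,1), (3,2), (4,1), (4,2), (4,3), each with probability 1/24.
E[min(R, S) | R > S] = (1 + 1 + 2 + 1 + 2 + 3) / 6 = 5/3.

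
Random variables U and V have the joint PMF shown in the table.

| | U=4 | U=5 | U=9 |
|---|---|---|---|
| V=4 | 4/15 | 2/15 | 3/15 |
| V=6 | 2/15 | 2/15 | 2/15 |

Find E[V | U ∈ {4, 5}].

P(U ∈ {4, 5}) = 2/3.
Σ V·P over the event = 4·(4/15) + 6·(2/15) + 4·(2/15) + 6·(2/15) = 16/5.
E[V | U ∈ {4, 5}] = (16/5) / (2/3) = 24/5.

24/5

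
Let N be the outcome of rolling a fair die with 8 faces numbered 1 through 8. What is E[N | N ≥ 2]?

Given N ≥ 2, N is equally likely to be any of {2, 3, 4, 5, 6, 7, 8}.
E[N | N ≥ 2] = (2 + 3 + 4 + 5 + 6 + 7 + 8) / 7 = 5.

5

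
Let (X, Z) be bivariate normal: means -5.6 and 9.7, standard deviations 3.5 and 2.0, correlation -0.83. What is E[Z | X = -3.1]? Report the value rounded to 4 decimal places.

E[Z | X=x] = μ_Z + ρ(σ_Z/σ_X)(x − μ_X) for jointly normal variables.
E[Z | X=-3.1] = 9.7 + (-0.83)·(2.0/3.5)·(-3.1 − (-5.6)) = 9.7 + (-0.47429)·(2.5) = 8.5143.

8.5143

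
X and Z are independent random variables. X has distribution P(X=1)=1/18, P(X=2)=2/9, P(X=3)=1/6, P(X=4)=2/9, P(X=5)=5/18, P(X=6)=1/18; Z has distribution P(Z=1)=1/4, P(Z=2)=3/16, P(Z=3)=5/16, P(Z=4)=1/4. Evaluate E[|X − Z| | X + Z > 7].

P(X + Z > 7) = 73/288.
Summing |X−Z|·P(x,y) over outcomes with X + Z > 7 gives 35/96.
E[|X − Z| | X + Z > 7] = (35/96) / (73/288) = 105/73.

105/73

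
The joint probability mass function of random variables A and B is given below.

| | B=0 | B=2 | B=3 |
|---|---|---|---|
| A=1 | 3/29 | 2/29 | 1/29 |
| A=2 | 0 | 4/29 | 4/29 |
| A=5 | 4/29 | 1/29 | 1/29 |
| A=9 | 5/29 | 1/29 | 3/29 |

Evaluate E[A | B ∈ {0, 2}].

23/5

P(B ∈ {0, 2}) = 20/29.
Summing A·P(A=x,B=y) over the conditioning event gives 92/29.
E[A | B ∈ {0, 2}] = (92/29) / (20/29) = 23/5.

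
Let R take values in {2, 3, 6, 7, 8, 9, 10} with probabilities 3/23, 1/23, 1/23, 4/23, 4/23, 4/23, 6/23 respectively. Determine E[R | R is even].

52/7

P(R is even) = 14/23.
Σ over the event: 2·3/23 + 6·1/23 + 8·4/23 + 10·6/23 = 104/23.
E[R | R is even] = (104/23) / (14/23) = 52/7.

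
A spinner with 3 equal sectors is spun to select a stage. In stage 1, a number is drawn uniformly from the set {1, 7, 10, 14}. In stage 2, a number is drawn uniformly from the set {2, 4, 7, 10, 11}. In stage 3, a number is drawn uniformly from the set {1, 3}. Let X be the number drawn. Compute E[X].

E[X | stage 1] = (1+7+10+14)/4 = 8.
E[X | stage 2] = (2+4+7+10+11)/5 = 34/5.
E[X | stage 3] = (1+3)/2 = 2.
E[X] = (1/3)·(8) + (1/3)·(34/5) + (1/3)·(2) = 28/5.

28/5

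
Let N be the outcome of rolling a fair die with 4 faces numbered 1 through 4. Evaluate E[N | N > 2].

Given N > 2, N is equally likely to be any of {3, 4}.
E[N | N > 2] = (3 + 4) / 2 = 7/2.

7/2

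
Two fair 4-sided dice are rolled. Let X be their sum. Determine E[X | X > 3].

72/13

P(X > 3) = 13/16.
Σ over the event: 4·3/16 + 5·1/4 + 6·3/16 + 7·1/8 + 8·1/16 = 9/2.
E[X | X > 3] = (9/2) / (13/16) = 72/13.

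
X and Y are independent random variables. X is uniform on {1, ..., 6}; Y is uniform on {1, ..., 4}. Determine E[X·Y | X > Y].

145/14

P(X > Y) = 7/12.
Summing XY·P(x,y) over outcomes with X > Y gives 145/24.
E[X·Y | X > Y] = (145/24) / (7/12) = 145/14.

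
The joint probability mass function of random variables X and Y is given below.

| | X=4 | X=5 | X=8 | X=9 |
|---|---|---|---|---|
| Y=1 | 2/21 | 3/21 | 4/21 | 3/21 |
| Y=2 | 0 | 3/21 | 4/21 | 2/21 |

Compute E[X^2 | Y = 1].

101/2

P(Y = 1) = 4/7.
Σ X^2·P over the event = 16·(2/21) + 25·(3/21) + 64·(4/21) + 81·(3/21) = 202/7.
E[X^2 | Y = 1] = (202/7) / (4/7) = 101/2.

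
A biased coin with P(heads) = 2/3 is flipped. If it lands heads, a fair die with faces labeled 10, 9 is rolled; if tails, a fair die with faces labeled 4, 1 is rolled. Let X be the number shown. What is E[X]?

43/6

E[X | heads] = (10+9)/2 = 19/2.
E[X | tails] = (4+1)/2 = 5/2.
E[X] = (2/3)·(19/2) + (1/3)·(5/2) = 43/6.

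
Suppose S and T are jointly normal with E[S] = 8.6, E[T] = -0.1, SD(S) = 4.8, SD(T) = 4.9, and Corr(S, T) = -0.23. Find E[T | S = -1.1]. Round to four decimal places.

The regression of T on S has slope ρ·σ_T/σ_S and passes through (μ_S, μ_T).
E[T | S=-1.1] = -0.1 + (-0.23)·(4.9/4.8)·(-1.1 − (8.6)) = -0.1 + (-0.23479)·(-9.7) = 2.1775.

2.1775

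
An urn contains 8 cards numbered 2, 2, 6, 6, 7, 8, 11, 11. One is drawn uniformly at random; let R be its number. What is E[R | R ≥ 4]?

49/6

P(R ≥ 4) = 3/4.
Σ over the event: 6·1/4 + 7·1/8 + 8·1/8 + 11·1/4 = 49/8.
E[R | R ≥ 4] = (49/8) / (3/4) = 49/6.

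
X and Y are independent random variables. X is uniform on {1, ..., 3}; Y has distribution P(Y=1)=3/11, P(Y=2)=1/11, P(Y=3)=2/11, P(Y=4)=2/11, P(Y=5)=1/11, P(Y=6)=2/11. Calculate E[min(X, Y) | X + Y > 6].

P(X + Y > 6) = 10/33.
Summing min(X,Y)·P(x,y) over outcomes with X + Y > 6 gives 23/33.
E[min(X, Y) | X + Y > 6] = (23/33) / (10/33) = 23/10.

23/10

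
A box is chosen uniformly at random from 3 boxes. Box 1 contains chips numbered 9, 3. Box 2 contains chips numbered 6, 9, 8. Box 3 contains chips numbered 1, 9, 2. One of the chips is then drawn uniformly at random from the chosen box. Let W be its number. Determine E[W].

53/9

E[W | box 1] = (9+3)/2 = 6.
E[W | box 2] = (6+9+8)/3 = 23/3.
E[W | box 3] = (1+9+2)/3 = 4.
By the law of total expectation,
E[W] = (1/3)·(6) + (1/3)·(23/3) + (1/3)·(4) = 53/9.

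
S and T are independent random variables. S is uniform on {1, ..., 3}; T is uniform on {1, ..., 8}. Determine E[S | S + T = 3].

3/2

Outcomes with S + T = 3: (1,2), (2,1), each with probability 1/24.
E[S | S + T = 3] = (1 + 2) / 2 = 3/2.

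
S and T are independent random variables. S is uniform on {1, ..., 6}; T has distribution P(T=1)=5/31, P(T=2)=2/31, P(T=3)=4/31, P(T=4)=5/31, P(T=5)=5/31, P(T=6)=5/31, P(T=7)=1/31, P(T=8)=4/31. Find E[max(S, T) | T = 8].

8

P(T = 8) = 4/31.
Summing max(S,T)·P(x,y) over outcomes with T = 8 gives 32/31.
E[max(S, T) | T = 8] = (32/31) / (4/31) = 8.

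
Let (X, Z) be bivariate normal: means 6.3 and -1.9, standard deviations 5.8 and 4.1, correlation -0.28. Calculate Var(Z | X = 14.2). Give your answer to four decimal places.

15.4921

For a bivariate normal, Var(Z | X=x) = σ_Z²(1 − ρ²).
Var(Z | X=14.2) = (4.1)²·(1 − (-0.28)²) = 16.81·0.9216 = 15.4921.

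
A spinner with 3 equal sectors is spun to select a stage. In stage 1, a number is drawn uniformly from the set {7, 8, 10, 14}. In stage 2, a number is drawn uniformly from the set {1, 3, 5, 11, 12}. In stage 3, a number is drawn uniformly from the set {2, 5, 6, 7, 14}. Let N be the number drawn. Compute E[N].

153/20

E[N | stage 1] = (7+8+10+14)/4 = 39/4.
E[N | stage 2] = (1+3+5+11+12)/5 = 32/5.
E[N | stage 3] = (2+5+6+7+14)/5 = 34/5.
By the law of total expectation,
E[N] = (1/3)·(39/4) + (1/3)·(32/5) + (1/3)·(34/5) = 153/20.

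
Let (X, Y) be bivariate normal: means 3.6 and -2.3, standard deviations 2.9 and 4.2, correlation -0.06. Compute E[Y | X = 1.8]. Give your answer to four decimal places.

-2.1436

The regression of Y on X has slope ρ·σ_Y/σ_X and passes through (μ_X, μ_Y).
E[Y | X=1.8] = -2.3 + (-0.06)·(4.2/2.9)·(1.8 − (3.6)) = -2.3 + (-0.086897)·(-1.8) = -2.1436.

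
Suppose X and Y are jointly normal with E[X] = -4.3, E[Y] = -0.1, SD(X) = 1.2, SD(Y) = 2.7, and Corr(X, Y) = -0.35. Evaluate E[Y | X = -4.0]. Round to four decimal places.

-0.3363

For a bivariate normal, E[Y | X=x] = μ_Y + ρ·(σ_Y/σ_X)·(x − μ_X).
E[Y | X=-4.0] = -0.1 + (-0.35)·(2.7/1.2)·(-4.0 − (-4.3)) = -0.1 + (-0.7875)·(0.3) = -0.3363.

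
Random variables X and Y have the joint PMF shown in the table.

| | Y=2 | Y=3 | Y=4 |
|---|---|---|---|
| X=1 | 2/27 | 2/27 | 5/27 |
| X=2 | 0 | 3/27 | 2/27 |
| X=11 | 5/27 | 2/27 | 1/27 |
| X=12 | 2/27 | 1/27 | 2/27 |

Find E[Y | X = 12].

3

P(X = 12) = 5/27.
Summing Y·P(X=x,Y=y) over the conditioning event gives 5/9.
E[Y | X = 12] = (5/9) / (5/27) = 3.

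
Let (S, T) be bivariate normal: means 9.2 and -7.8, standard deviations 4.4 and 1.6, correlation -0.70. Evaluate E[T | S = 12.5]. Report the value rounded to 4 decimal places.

E[T | S=x] = μ_T + ρ(σ_T/σ_S)(x − μ_S) for jointly normal variables.
E[T | S=12.5] = -7.8 + (-0.70)·(1.6/4.4)·(12.5 − (9.2)) = -7.8 + (-0.25455)·(3.3) = -8.6400.

-8.6400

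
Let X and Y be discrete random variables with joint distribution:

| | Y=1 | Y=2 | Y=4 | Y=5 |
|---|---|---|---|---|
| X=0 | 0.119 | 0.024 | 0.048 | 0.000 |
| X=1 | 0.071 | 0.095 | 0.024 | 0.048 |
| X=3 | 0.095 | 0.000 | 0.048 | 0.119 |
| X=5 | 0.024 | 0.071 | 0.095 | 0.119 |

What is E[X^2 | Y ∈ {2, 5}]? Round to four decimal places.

12.5294

P(Y ∈ {2, 5}) = 0.476.
Σ X^2·P over the event = 0·(0.024) + 1·(0.095) + 1·(0.048) + 9·(0.119) + 25·(0.071) + 25·(0.119) = 5.964.
E[X^2 | Y ∈ {2, 5}] = (5.964) / (0.476) = 12.5294.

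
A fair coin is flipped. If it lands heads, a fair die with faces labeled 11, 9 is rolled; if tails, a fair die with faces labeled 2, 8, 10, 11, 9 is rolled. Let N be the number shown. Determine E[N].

E[N | heads] = (11+9)/2 = 10.
E[N | tails] = (2+8+10+11+9)/5 = 8.
E[N] = (1/2)·(10) + (1/2)·(8) = 9.

9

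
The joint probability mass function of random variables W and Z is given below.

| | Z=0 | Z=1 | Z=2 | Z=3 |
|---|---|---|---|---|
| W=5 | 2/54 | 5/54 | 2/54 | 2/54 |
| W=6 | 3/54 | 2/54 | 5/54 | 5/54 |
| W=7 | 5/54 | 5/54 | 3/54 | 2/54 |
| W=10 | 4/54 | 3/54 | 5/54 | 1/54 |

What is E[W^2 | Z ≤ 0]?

803/14

P(Z ≤ 0) = 7/27.
Σ W^2·P over the event = 25·(2/54) + 36·(3/54) + 49·(5/54) + 100·(4/54) = 803/54.
E[W^2 | Z ≤ 0] = (803/54) / (7/27) = 803/14.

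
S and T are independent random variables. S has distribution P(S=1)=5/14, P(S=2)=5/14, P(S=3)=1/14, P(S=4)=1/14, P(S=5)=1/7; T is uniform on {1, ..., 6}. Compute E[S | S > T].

34/9

P(S > T) = 3/14.
Summing S·P(x,y) over outcomes with S > T gives 17/21.
E[S | S > T] = (17/21) / (3/14) = 34/9.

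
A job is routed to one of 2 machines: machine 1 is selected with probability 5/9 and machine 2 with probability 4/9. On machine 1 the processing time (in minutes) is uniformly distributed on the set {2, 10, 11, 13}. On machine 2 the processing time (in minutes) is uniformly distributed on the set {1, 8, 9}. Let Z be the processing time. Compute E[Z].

23/3

E[Z | machine 1] = (2+10+11+13)/4 = 9.
E[Z | machine 2] = (1+8+9)/3 = 6.
E[Z] = (5/9)·(9) + (4/9)·(6) = 23/3.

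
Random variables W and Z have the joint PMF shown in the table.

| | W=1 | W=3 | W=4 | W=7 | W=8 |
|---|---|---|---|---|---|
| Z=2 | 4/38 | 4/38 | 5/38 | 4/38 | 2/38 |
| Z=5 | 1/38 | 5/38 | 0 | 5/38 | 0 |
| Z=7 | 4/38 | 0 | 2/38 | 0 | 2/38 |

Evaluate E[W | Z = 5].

51/11

P(Z = 5) = 11/38.
Summing W·P(W=x,Z=y) over the conditioning event gives 51/38.
E[W | Z = 5] = (51/38) / (11/38) = 51/11.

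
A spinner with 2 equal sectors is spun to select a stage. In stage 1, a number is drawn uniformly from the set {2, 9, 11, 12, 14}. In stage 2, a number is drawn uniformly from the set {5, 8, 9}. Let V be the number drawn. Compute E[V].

E[V | stage 1] = (2+9+11+12+14)/5 = 48/5.
E[V | stage 2] = (5+8+9)/3 = 22/3.
By the law of total expectation,
E[V] = (1/2)·(48/5) + (1/2)·(22/3) = 127/15.

127/15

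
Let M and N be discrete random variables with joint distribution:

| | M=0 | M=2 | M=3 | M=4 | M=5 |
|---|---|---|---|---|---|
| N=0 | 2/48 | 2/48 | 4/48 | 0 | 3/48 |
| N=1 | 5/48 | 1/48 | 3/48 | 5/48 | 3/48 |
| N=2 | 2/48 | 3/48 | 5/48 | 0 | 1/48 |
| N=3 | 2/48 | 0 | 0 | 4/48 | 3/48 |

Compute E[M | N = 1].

46/17

P(N = 1) = 17/48.
Σ M·P over the event = 0·(5/48) + 2·(1/48) + 3·(3/48) + 4·(5/48) + 5·(3/48) = 23/24.
E[M | N = 1] = (23/24) / (17/48) = 46/17.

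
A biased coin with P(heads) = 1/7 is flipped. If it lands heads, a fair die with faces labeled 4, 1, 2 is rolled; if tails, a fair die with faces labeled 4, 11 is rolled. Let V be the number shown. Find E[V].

E[V | heads] = (4+1+2)/3 = 7/3.
E[V | tails] = (4+11)/2 = 15/2.
By the law of total expectation,
E[V] = (1/7)·(7/3) + (6/7)·(15/2) = 142/21.

142/21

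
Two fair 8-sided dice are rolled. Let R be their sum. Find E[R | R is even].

P(R is even) = 1/2.
Σ over the event: 2·1/64 + 4·3/64 + 6·5/64 + 8·7/64 + 10·7/64 + 12·5/64 + 14·3/64 + 16·1/64 = 9/2.
E[R | R is even] = (9/2) / (1/2) = 9.

9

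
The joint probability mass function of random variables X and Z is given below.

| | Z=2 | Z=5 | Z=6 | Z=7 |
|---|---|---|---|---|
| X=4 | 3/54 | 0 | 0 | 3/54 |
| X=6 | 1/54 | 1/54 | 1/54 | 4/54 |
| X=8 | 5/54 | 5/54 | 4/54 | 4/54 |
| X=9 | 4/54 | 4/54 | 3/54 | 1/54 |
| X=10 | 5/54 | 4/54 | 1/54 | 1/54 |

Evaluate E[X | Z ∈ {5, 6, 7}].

71/9

P(Z ∈ {5, 6, 7}) = 2/3.
Summing X·P(X=x,Z=y) over the conditioning event gives 142/27.
E[X | Z ∈ {5, 6, 7}] = (142/27) / (2/3) = 71/9.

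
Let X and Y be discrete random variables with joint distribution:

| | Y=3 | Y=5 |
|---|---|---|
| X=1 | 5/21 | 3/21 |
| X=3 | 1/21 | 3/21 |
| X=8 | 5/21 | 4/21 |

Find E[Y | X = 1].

15/4

P(X = 1) = 8/21.
Summing Y·P(X=x,Y=y) over the conditioning event gives 10/7.
E[Y | X = 1] = (10/7) / (8/21) = 15/4.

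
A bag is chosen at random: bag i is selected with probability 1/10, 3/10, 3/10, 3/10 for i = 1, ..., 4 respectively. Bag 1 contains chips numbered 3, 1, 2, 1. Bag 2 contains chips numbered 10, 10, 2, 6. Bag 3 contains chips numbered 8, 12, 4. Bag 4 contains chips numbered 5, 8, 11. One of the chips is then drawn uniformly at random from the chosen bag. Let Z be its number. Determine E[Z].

E[Z | bag 1] = (3+1+2+1)/4 = 7/4.
E[Z | bag 2] = (10+10+2+6)/4 = 7.
E[Z | bag 3] = (8+12+4)/3 = 8.
E[Z | bag 4] = (5+8+11)/3 = 8.
E[Z] = (1/10)·(7/4) + (3/10)·(7) + (3/10)·(8) + (3/10)·(8) = 283/40.

283/40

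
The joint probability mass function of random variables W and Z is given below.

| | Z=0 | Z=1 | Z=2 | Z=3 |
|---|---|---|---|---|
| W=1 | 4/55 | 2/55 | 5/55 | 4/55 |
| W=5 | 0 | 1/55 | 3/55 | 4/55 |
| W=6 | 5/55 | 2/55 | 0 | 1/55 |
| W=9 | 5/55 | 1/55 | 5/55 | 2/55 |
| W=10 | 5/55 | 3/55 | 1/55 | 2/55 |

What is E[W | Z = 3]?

68/13

P(Z = 3) = 13/55.
Σ W·P over the event = 1·(4/55) + 5·(4/55) + 6·(1/55) + 9·(2/55) + 10·(2/55) = 68/55.
E[W | Z = 3] = (68/55) / (13/55) = 68/13.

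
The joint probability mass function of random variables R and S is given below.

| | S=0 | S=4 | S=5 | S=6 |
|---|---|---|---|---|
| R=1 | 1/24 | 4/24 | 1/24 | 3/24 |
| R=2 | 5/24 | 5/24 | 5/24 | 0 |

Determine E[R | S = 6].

1

P(S = 6) = 1/8.
Σ R·P over the event = 1·(3/24) = 1/8.
E[R | S = 6] = (1/8) / (1/8) = 1.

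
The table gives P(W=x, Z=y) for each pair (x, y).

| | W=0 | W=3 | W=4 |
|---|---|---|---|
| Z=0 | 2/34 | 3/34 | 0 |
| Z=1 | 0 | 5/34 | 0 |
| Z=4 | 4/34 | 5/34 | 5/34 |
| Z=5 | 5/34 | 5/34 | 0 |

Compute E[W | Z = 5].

3/2

P(Z = 5) = 5/17.
Summing W·P(W=x,Z=y) over the conditioning event gives 15/34.
E[W | Z = 5] = (15/34) / (5/17) = 3/2.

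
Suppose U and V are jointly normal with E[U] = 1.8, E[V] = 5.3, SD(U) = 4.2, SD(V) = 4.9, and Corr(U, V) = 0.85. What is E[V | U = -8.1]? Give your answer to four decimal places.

-4.5175

E[V | U=x] = μ_V + ρ(σ_V/σ_U)(x − μ_U) for jointly normal variables.
E[V | U=-8.1] = 5.3 + (0.85)·(4.9/4.2)·(-8.1 − (1.8)) = 5.3 + (0.99167)·(-9.9) = -4.5175.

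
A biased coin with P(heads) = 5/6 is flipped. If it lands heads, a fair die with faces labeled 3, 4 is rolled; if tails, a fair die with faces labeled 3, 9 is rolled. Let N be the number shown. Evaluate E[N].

47/12

E[N | heads] = (3+4)/2 = 7/2.
E[N | tails] = (3+9)/2 = 6.
By the law of total expectation,
E[N] = (5/6)·(7/2) + (1/6)·(6) = 47/12.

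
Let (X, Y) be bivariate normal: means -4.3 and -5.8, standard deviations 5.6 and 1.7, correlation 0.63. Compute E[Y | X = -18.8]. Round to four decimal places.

-8.5731

The regression of Y on X has slope ρ·σ_Y/σ_X and passes through (μ_X, μ_Y).
E[Y | X=-18.8] = -5.8 + (0.63)·(1.7/5.6)·(-18.8 − (-4.3)) = -5.8 + (0.19125)·(-14.5) = -8.5731.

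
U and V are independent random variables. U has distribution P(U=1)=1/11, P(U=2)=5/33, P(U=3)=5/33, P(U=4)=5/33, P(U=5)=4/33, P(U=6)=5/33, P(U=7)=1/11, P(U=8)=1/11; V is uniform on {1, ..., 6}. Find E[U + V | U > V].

P(U > V) = 107/198.
Summing (U+V)·P(x,y) over outcomes with U > V gives 9/2.
E[U + V | U > V] = (9/2) / (107/198) = 891/107.

891/107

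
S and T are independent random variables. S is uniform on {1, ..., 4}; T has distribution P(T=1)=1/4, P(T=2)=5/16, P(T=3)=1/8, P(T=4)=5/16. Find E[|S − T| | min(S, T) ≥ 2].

P(min(S, T) ≥ 2) = 9/16.
Summing |S−T|·P(x,y) over outcomes with min(S, T) ≥ 2 gives 17/32.
E[|S − T| | min(S, T) ≥ 2] = (17/32) / (9/16) = 17/18.

17/18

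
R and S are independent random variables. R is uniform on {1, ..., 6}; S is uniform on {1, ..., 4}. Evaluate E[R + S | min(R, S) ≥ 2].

P(min(R, S) ≥ 2) = 5/8.
Summing (R+S)·P(x,y) over outcomes with min(R, S) ≥ 2 gives 35/8.
E[R + S | min(R, S) ≥ 2] = (35/8) / (5/8) = 7.

7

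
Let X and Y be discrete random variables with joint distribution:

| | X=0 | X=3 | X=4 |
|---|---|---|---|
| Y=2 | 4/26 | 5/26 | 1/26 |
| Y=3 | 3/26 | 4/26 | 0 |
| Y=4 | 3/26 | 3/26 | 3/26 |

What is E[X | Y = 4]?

7/3

P(Y = 4) = 9/26.
Σ X·P over the event = 0·(3/26) + 3·(3/26) + 4·(3/26) = 21/26.
E[X | Y = 4] = (21/26) / (9/26) = 7/3.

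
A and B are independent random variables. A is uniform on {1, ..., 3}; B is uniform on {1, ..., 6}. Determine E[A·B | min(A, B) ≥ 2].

10

Outcomes with min(A, B) ≥ 2: (2,2), (2,3), (2,4), (2,5), (2,6), (3,2), (3,3), (3,4), (3,5), (3,6), each with probability 1/18.
E[A·B | min(A, B) ≥ 2] = (4 + 6 + 8 + 10 + 12 + 6 + 9 + 12 + 15 + 18) / 10 = 10.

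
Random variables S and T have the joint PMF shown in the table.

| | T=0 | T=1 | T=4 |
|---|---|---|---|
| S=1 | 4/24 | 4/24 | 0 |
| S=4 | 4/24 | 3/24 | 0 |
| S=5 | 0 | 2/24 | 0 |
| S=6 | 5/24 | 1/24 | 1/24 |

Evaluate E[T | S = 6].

5/7

P(S = 6) = 7/24.
Σ T·P over the event = 0·(5/24) + 1·(1/24) + 4·(1/24) = 5/24.
E[T | S = 6] = (5/24) / (7/24) = 5/7.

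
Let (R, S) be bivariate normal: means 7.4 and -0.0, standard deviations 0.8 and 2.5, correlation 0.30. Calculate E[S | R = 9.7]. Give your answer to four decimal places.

For a bivariate normal, E[S | R=x] = μ_S + ρ·(σ_S/σ_R)·(x − μ_R).
E[S | R=9.7] = -0.0 + (0.30)·(2.5/0.8)·(9.7 − (7.4)) = -0.0 + (0.9375)·(2.3) = 2.1563.

2.1563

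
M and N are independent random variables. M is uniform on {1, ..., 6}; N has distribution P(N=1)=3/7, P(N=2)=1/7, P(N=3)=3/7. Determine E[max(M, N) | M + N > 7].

39/7

P(M + N > 7) = 1/6.
Summing max(M,N)·P(x,y) over outcomes with M + N > 7 gives 13/14.
E[max(M, N) | M + N > 7] = (13/14) / (1/6) = 39/7.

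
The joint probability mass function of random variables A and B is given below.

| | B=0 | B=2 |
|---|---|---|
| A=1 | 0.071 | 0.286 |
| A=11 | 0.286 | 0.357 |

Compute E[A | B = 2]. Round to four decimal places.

6.5521

P(B = 2) = 0.643.
Σ A·P over the event = 1·(0.286) + 11·(0.357) = 4.213.
E[A | B = 2] = (4.213) / (0.643) = 6.5521.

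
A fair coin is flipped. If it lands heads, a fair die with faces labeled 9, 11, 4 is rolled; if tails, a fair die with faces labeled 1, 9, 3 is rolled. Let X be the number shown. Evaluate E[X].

37/6

E[X | heads] = (9+11+4)/3 = 8.
E[X | tails] = (1+9+3)/3 = 13/3.
E[X] = (1/2)·(8) + (1/2)·(13/3) = 37/6.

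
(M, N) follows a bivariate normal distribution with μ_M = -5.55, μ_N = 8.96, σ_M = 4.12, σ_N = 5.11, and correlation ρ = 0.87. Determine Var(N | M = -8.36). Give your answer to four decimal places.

6.3479

The conditional variance in a bivariate normal is σ_N²(1 − ρ²), independent of x.
Var(N | M=-8.36) = (5.11)²·(1 − (0.87)²) = 26.1121·0.2431 = 6.3479.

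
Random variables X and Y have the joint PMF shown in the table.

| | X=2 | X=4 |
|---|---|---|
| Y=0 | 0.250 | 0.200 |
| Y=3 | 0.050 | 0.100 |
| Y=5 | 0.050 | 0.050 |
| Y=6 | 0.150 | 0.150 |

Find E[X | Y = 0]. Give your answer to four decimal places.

P(Y = 0) = 0.450.
Summing X·P(X=x,Y=y) over the conditioning event gives 1.300.
E[X | Y = 0] = (1.300) / (0.450) = 2.8889.

2.8889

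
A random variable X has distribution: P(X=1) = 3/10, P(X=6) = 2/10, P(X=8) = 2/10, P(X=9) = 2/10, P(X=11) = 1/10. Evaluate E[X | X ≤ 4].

1

P(X ≤ 4) = 3/10.
Σ over the event: 1·3/10 = 3/10.
E[X | X ≤ 4] = (3/10) / (3/10) = 1.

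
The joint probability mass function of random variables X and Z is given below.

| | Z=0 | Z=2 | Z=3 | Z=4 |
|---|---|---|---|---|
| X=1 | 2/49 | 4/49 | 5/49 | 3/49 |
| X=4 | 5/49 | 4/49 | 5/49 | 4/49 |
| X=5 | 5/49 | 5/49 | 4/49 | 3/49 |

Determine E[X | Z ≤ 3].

137/39

P(Z ≤ 3) = 39/49.
Summing X·P(X=x,Z=y) over the conditioning event gives 137/49.
E[X | Z ≤ 3] = (137/49) / (39/49) = 137/39.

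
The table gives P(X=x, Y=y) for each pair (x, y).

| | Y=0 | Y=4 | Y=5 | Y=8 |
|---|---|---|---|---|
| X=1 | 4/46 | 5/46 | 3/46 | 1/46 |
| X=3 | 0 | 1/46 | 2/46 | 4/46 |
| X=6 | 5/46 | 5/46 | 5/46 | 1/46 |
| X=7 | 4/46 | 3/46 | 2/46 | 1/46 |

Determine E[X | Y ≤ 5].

58/13

P(Y ≤ 5) = 39/46.
Summing X·P(X=x,Y=y) over the conditioning event gives 87/23.
E[X | Y ≤ 5] = (87/23) / (39/46) = 58/13.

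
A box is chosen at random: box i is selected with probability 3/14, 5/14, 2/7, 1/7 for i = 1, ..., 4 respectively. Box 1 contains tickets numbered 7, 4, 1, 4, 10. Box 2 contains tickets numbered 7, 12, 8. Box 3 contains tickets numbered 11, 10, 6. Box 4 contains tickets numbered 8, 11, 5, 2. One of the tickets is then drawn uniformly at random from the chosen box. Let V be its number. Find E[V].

274/35

E[V | box 1] = (7+4+1+4+10)/5 = 26/5.
E[V | box 2] = (7+12+8)/3 = 9.
E[V | box 3] = (11+10+6)/3 = 9.
E[V | box 4] = (8+11+5+2)/4 = 13/2.
E[V] = (3/14)·(26/5) + (5/14)·(9) + (2/7)·(9) + (1/7)·(13/2) = 274/35.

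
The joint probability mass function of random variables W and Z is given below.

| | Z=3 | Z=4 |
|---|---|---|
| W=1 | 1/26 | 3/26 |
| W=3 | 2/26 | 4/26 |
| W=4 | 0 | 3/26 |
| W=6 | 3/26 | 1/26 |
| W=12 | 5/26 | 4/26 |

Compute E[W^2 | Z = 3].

77

P(Z = 3) = 11/26.
Σ W^2·P over the event = 1·(1/26) + 9·(2/26) + 36·(3/26) + 144·(5/26) = 847/26.
E[W^2 | Z = 3] = (847/26) / (11/26) = 77.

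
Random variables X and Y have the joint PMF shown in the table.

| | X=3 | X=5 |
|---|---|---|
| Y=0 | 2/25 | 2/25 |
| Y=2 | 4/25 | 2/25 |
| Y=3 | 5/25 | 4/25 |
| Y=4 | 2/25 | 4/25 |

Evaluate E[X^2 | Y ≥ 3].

P(Y ≥ 3) = 3/5.
Summing X^2·P(X=x,Y=y) over the conditioning event gives 263/25.
E[X^2 | Y ≥ 3] = (263/25) / (3/5) = 263/15.

263/15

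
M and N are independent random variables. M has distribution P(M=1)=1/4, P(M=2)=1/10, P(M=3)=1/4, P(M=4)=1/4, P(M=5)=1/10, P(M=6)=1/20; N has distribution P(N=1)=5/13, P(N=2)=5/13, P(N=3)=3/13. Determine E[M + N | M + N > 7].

P(M + N > 7) = 7/130.
Summing (M+N)·P(x,y) over outcomes with M + N > 7 gives 23/52.
E[M + N | M + N > 7] = (23/52) / (7/130) = 115/14.

115/14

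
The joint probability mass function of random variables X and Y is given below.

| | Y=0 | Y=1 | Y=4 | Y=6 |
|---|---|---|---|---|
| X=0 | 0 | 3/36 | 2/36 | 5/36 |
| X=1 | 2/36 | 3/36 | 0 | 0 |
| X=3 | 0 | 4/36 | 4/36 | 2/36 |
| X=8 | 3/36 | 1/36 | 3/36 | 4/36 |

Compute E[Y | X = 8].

37/11

P(X = 8) = 11/36.
Σ Y·P over the event = 0·(3/36) + 1·(1/36) + 4·(3/36) + 6·(4/36) = 37/36.
E[Y | X = 8] = (37/36) / (11/36) = 37/11.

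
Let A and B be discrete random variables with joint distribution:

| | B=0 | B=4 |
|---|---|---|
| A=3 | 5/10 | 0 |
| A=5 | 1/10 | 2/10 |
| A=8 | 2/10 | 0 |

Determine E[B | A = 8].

0

P(A = 8) = 1/5.
Σ B·P over the event = 0·(2/10) = 0.
E[B | A = 8] = (0) / (1/5) = 0.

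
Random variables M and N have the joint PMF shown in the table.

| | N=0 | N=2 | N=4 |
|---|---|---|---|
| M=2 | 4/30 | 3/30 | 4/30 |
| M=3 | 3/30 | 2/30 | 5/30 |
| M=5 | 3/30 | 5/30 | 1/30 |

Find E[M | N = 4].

14/5

P(N = 4) = 1/3.
Σ M·P over the event = 2·(4/30) + 3·(5/30) + 5·(1/30) = 14/15.
E[M | N = 4] = (14/15) / (1/3) = 14/5.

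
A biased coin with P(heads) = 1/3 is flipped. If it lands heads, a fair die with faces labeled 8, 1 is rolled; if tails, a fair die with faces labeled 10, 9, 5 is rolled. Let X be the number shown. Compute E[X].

E[X | heads] = (8+1)/2 = 9/2.
E[X | tails] = (10+9+5)/3 = 8.
E[X] = (1/3)·(9/2) + (2/3)·(8) = 41/6.

41/6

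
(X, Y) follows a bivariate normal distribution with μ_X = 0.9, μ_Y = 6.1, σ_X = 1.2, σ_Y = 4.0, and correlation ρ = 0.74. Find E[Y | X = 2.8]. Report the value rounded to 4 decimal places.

The regression of Y on X has slope ρ·σ_Y/σ_X and passes through (μ_X, μ_Y).
E[Y | X=2.8] = 6.1 + (0.74)·(4.0/1.2)·(2.8 − (0.9)) = 6.1 + (2.4667)·(1.9) = 10.7867.

10.7867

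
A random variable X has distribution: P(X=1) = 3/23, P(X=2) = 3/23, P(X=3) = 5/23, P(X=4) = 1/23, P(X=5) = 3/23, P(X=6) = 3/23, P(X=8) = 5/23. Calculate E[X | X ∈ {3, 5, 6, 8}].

11/2

P(X ∈ {3, 5, 6, 8}) = 16/23.
Σ over the event: 3·5/23 + 5·3/23 + 6·3/23 + 8·5/23 = 88/23.
E[X | X ∈ {3, 5, 6, 8}] = (88/23) / (16/23) = 11/2.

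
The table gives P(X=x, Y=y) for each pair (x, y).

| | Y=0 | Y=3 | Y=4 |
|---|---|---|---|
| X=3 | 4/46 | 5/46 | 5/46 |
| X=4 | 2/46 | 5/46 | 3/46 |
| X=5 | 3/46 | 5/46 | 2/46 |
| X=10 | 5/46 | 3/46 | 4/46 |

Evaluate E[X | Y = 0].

P(Y = 0) = 7/23.
Summing X·P(X=x,Y=y) over the conditioning event gives 85/46.
E[X | Y = 0] = (85/46) / (7/23) = 85/14.

85/14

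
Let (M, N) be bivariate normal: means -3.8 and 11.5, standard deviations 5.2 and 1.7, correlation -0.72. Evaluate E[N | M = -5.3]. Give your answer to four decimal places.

11.8531

The regression of N on M has slope ρ·σ_N/σ_M and passes through (μ_M, μ_N).
E[N | M=-5.3] = 11.5 + (-0.72)·(1.7/5.2)·(-5.3 − (-3.8)) = 11.5 + (-0.23538)·(-1.5) = 11.8531.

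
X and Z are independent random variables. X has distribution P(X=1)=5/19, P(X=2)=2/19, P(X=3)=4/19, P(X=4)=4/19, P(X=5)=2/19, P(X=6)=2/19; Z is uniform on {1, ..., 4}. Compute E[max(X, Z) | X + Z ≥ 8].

36/7

P(X + Z ≥ 8) = 7/38.
Summing max(X,Z)·P(x,y) over outcomes with X + Z ≥ 8 gives 18/19.
E[max(X, Z) | X + Z ≥ 8] = (18/19) / (7/38) = 36/7.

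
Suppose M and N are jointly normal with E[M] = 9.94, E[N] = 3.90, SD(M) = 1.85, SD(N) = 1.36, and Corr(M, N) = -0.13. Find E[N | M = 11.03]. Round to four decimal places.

The regression of N on M has slope ρ·σ_N/σ_M and passes through (μ_M, μ_N).
E[N | M=11.03] = 3.90 + (-0.13)·(1.36/1.85)·(11.03 − (9.94)) = 3.90 + (-0.095568)·(1.09) = 3.7958.

3.7958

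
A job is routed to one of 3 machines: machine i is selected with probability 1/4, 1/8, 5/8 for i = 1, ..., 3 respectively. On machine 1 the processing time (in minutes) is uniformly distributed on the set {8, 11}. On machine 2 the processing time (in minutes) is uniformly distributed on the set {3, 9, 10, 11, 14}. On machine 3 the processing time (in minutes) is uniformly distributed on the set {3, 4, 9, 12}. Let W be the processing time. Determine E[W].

E[W | machine 1] = (8+11)/2 = 19/2.
E[W | machine 2] = (3+9+10+11+14)/5 = 47/5.
E[W | machine 3] = (3+4+9+12)/4 = 7.
By the law of total expectation,
E[W] = (1/4)·(19/2) + (1/8)·(47/5) + (5/8)·(7) = 317/40.

317/40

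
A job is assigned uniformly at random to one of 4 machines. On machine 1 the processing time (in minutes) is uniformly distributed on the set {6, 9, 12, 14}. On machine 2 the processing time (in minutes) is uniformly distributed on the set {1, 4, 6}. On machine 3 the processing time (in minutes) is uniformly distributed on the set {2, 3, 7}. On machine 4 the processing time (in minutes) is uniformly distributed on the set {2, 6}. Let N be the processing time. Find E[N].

263/48

E[N | machine 1] = (6+9+12+14)/4 = 41/4.
E[N | machine 2] = (1+4+6)/3 = 11/3.
E[N | machine 3] = (2+3+7)/3 = 4.
E[N | machine 4] = (2+6)/2 = 4.
By the law of total expectation,
E[N] = (1/4)·(41/4) + (1/4)·(11/3) + (1/4)·(4) + (1/4)·(4) = 263/48.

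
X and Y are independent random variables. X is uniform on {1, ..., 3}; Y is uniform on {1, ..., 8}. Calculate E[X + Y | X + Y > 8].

P(X + Y > 8) = 1/4.
Summing (X+Y)·P(x,y) over outcomes with X + Y > 8 gives 29/12.
E[X + Y | X + Y > 8] = (29/12) / (1/4) = 29/3.

29/3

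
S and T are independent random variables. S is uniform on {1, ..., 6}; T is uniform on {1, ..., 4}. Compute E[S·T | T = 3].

Outcomes with T = 3: (1,3), (2,3), (3,3), (4,3), (5,3), (6,3), each with probability 1/24.
E[S·T | T = 3] = (3 + 6 + 9 + 12 + 15 + 18) / 6 = 21/2.

21/2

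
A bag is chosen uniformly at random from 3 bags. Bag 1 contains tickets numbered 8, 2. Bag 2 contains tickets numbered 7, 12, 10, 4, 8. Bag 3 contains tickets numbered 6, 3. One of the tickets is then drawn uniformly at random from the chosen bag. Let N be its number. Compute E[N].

E[N | bag 1] = (8+2)/2 = 5.
E[N | bag 2] = (7+12+10+4+8)/5 = 41/5.
E[N | bag 3] = (6+3)/2 = 9/2.
By the law of total expectation,
E[N] = (1/3)·(5) + (1/3)·(41/5) + (1/3)·(9/2) = 59/10.

59/10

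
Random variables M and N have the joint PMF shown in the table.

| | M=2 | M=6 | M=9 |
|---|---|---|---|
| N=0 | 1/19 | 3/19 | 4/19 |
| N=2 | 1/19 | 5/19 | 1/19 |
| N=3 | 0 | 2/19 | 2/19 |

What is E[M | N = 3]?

15/2

P(N = 3) = 4/19.
Σ M·P over the event = 6·(2/19) + 9·(2/19) = 30/19.
E[M | N = 3] = (30/19) / (4/19) = 15/2.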